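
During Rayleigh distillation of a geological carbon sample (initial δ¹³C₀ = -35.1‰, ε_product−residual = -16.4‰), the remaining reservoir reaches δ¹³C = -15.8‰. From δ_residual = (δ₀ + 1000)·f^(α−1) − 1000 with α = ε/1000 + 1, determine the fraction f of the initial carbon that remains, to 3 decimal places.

0.299

α − 1 = ε/1000 = -0.0164
(δ_res + 1000)/(δ₀ + 1000) = (-15.8 + 1000)/(-35.1 + 1000) = 984.2/964.9 = 1.020002
f = 1.020002^(1/-0.0164) = exp(ln(1.020002)/-0.0164) = exp(0.01980/-0.0164)
f = exp(-1.2076) = 0.2989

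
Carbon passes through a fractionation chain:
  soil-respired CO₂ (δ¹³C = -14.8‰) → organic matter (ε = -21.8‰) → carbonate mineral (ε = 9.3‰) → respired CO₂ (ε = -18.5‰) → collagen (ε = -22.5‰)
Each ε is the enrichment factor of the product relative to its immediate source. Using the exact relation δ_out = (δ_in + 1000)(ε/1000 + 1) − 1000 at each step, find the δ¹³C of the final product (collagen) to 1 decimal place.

-66.8‰

step 1: δ = (-14.80 + 1000)·(-21.8/1000 + 1) − 1000 = -36.28‰
step 2: δ = (-36.28 + 1000)·(9.3/1000 + 1) − 1000 = -27.31‰
step 3: δ = (-27.31 + 1000)·(-18.5/1000 + 1) − 1000 = -45.31‰
step 4: δ = (-45.31 + 1000)·(-22.5/1000 + 1) − 1000 = -66.79‰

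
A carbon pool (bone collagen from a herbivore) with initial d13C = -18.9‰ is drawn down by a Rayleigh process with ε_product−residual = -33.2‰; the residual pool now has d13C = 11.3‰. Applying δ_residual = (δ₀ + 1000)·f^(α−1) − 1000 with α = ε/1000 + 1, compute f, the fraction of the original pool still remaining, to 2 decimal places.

0.40

α − 1 = ε/1000 = -0.0332
(δ_res + 1000)/(δ₀ + 1000) = (11.3 + 1000)/(-18.9 + 1000) = 1011.3/981.1 = 1.030782
f = 1.030782^(1/-0.0332) = exp(ln(1.030782)/-0.0332) = exp(0.03032/-0.0332)
f = exp(-0.9132) = 0.4012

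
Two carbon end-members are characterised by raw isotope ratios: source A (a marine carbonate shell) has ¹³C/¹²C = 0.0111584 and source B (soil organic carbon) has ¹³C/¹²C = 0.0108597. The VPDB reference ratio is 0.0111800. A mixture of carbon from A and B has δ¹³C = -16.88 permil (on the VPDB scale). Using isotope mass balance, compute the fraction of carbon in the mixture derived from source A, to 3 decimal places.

0.441

δ_A = (0.0111584/0.0111800 − 1)×1000 = (0.998068 − 1)×1000 = -1.932 permil
δ_B = (0.0108597/0.0111800 − 1)×1000 = (0.971351 − 1)×1000 = -28.649 permil
f_A = (δ_mix − δ_B)/(δ_A − δ_B) = (-16.88 − (-28.649))/(-1.932 − (-28.649))
f_A = 11.769 / 26.717 = 0.4405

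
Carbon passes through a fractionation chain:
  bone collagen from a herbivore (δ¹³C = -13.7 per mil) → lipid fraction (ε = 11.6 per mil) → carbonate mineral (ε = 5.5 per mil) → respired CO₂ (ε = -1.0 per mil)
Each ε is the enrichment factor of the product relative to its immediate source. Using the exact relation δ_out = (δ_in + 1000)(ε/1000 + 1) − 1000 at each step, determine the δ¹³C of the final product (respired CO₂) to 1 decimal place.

2.2 per mil

step 1: δ = (-13.70 + 1000)·(11.6/1000 + 1) − 1000 = -2.26 per mil
step 2: δ = (-2.26 + 1000)·(5.5/1000 + 1) − 1000 = 3.23 per mil
step 3: δ = (3.23 + 1000)·(-1.0/1000 + 1) − 1000 = 2.23 per mil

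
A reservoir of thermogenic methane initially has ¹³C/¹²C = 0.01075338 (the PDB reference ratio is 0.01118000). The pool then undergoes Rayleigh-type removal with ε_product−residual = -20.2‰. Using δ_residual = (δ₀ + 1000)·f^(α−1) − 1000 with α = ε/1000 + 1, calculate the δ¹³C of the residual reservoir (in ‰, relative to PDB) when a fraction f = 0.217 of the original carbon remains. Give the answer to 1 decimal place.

-8.0‰

δ₀ = (0.01075338/0.01118000 − 1)×1000 = (0.961841 − 1)×1000 = -38.159‰
α − 1 = ε/1000 = -0.0202
f^(α−1) = 0.217^(-0.0202) = 1.031344
δ_res = (-38.159 + 1000) × 1.031344 − 1000 = 991.989 − 1000 = -8.01‰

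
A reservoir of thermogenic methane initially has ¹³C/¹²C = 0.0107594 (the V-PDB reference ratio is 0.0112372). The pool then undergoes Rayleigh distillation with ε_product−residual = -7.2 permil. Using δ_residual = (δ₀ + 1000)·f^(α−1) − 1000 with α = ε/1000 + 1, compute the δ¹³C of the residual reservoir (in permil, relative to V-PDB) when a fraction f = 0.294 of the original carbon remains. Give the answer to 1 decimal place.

-34.0 permil

δ₀ = (0.0107594/0.0112372 − 1)×1000 = (0.957481 − 1)×1000 = -42.519 permil
α − 1 = ε/1000 = -0.0072
f^(α−1) = 0.294^(-0.0072) = 1.008853
δ_res = (-42.519 + 1000) × 1.008853 − 1000 = 965.957 − 1000 = -34.04 permil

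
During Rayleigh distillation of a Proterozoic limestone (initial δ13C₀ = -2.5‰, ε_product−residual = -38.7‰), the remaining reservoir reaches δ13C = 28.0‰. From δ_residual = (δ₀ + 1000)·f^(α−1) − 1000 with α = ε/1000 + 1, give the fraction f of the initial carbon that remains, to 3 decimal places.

α − 1 = ε/1000 = -0.0387
(δ_res + 1000)/(δ₀ + 1000) = (28.0 + 1000)/(-2.5 + 1000) = 1028.0/997.5 = 1.030576
f = 1.030576^(1/-0.0387) = exp(ln(1.030576)/-0.0387) = exp(0.03012/-0.0387)
f = exp(-0.7783) = 0.4592

0.459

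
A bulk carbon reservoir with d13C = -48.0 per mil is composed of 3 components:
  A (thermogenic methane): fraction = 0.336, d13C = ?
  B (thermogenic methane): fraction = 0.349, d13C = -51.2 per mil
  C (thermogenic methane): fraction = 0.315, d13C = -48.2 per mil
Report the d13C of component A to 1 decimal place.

-44.5 per mil

Isotope mass balance: δ_bulk = Σ fᵢ·δᵢ.
-48.0 = 0.336×δ_A + 0.349×(-51.2) + 0.315×(-48.2)
0.336·δ_A = -48.0 − (-33.052) = -14.948
δ_A = -14.948 / 0.336 = -44.49 per mil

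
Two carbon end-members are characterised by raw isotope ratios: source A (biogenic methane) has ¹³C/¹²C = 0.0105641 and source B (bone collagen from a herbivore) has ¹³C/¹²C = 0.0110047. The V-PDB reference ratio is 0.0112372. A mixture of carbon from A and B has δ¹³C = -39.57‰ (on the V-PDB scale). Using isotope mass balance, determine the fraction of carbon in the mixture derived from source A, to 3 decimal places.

δ_A = (0.0105641/0.0112372 − 1)×1000 = (0.940101 − 1)×1000 = -59.899‰
δ_B = (0.0110047/0.0112372 − 1)×1000 = (0.979310 − 1)×1000 = -20.690‰
f_A = (δ_mix − δ_B)/(δ_A − δ_B) = (-39.57 − (-20.690))/(-59.899 − (-20.690))
f_A = -18.880 / -39.209 = 0.4815

0.482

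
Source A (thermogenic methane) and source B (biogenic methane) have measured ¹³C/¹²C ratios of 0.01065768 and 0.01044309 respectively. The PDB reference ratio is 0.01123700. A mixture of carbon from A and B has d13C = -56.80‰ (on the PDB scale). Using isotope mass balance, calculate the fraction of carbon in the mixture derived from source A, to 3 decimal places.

0.725

δ_A = (0.01065768/0.01123700 − 1)×1000 = (0.948445 − 1)×1000 = -51.555‰
δ_B = (0.01044309/0.01123700 − 1)×1000 = (0.929349 − 1)×1000 = -70.651‰
f_A = (δ_mix − δ_B)/(δ_A − δ_B) = (-56.80 − (-70.651))/(-51.555 − (-70.651))
f_A = 13.851 / 19.097 = 0.7253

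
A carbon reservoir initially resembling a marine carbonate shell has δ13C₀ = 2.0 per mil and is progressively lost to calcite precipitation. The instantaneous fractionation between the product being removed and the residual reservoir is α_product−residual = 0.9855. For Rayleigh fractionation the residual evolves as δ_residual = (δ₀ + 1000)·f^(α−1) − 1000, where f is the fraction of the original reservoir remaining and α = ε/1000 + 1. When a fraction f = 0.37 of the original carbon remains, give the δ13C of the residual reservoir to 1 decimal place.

16.6 per mil

Rayleigh residual: δ_res = (δ₀ + 1000)·f^(α−1) − 1000
α − 1 = -0.01450
f^(α−1) = 0.37^(-0.01450) = 1.014521
δ_res = (2.0 + 1000) × 1.014521 − 1000 = 1016.550 − 1000 = 16.55 per mil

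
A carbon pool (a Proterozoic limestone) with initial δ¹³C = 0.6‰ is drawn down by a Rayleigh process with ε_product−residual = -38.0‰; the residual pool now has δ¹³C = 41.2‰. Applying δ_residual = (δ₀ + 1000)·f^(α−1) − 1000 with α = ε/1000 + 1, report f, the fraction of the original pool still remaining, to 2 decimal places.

0.35

α − 1 = ε/1000 = -0.0380
(δ_res + 1000)/(δ₀ + 1000) = (41.2 + 1000)/(0.6 + 1000) = 1041.2/1000.6 = 1.040576
f = 1.040576^(1/-0.0380) = exp(ln(1.040576)/-0.0380) = exp(0.03977/-0.0380)
f = exp(-1.0467) = 0.3511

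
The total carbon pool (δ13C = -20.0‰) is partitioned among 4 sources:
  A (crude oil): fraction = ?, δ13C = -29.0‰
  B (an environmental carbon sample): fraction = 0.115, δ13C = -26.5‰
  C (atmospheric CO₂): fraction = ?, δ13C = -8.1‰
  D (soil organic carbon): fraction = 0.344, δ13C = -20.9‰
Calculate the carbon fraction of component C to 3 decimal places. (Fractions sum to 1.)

0.284

Let f_C and f_A be the unknown fractions; fractions sum to 1 so f_C + f_A = 0.541.
Mass balance: Σ fᵢ·δᵢ = δ_bulk ⇒ f_C·(-8.1) + f_A·(-29.0) = -20.0 − (-10.237) = -9.763
Substitute f_A = 0.541 − f_C:
f_C·(-8.1 − -29.0) = -9.763 − 0.541×(-29.0) = 5.926
f_C = 5.926 / 20.9 = 0.2835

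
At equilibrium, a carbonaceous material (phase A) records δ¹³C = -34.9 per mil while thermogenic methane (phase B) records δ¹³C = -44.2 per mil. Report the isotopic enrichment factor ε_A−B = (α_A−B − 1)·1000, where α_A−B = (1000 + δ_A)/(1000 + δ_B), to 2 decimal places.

α_A−B = (1000 + -34.9) / (1000 + -44.2) = 965.1 / 955.8 = 1.009730
ε_A−B = (1.009730 − 1) × 1000 = 9.730 per mil
(The approximation ε ≈ δ_A − δ_B would give 9.3 per mil.)

9.73 per mil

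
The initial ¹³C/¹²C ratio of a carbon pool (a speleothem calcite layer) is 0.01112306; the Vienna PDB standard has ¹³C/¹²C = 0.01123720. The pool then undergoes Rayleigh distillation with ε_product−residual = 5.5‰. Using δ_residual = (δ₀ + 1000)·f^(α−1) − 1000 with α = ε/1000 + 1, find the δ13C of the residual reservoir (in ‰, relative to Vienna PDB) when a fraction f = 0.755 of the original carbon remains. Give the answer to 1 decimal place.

-11.7‰

δ₀ = (0.01112306/0.01123720 − 1)×1000 = (0.989843 − 1)×1000 = -10.157‰
α − 1 = ε/1000 = 0.0055
f^(α−1) = 0.755^(0.0055) = 0.998455
δ_res = (-10.157 + 1000) × 0.998455 − 1000 = 988.314 − 1000 = -11.69‰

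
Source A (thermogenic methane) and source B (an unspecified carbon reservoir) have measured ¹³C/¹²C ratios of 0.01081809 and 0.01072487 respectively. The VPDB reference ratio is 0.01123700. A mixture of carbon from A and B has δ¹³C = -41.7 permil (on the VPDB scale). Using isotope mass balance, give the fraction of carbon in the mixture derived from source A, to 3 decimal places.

δ_A = (0.01081809/0.01123700 − 1)×1000 = (0.962720 − 1)×1000 = -37.280 permil
δ_B = (0.01072487/0.01123700 − 1)×1000 = (0.954425 − 1)×1000 = -45.575 permil
f_A = (δ_mix − δ_B)/(δ_A − δ_B) = (-41.7 − (-45.575))/(-37.280 − (-45.575))
f_A = 3.875 / 8.296 = 0.4671

0.467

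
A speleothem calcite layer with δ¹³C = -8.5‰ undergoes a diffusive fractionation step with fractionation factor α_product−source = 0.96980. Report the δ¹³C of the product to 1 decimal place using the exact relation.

δ_product = (δ_source + 1000)·α − 1000
δ_product = (-8.5 + 1000) × 0.96980 − 1000
δ_product = 961.557 − 1000 = -38.44‰

-38.4‰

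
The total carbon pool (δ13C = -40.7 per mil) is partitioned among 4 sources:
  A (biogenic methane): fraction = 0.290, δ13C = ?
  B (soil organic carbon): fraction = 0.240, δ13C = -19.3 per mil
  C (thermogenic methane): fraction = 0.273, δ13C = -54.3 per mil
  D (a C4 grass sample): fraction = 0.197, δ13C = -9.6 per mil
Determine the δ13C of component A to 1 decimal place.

Isotope mass balance: δ_bulk = Σ fᵢ·δᵢ.
-40.7 = 0.290×δ_A + 0.240×(-19.3) + 0.273×(-54.3) + 0.197×(-9.6)
0.290·δ_A = -40.7 − (-21.347) = -19.353
δ_A = -19.353 / 0.290 = -66.73 per mil

-66.7 per mil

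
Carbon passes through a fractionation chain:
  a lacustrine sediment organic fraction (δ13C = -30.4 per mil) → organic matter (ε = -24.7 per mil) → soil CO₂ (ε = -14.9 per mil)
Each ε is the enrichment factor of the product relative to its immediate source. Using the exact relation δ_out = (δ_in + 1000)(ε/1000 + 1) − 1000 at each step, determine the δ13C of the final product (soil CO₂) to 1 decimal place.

-68.4 per mil

step 1: δ = (-30.40 + 1000)·(-24.7/1000 + 1) − 1000 = -54.35 per mil
step 2: δ = (-54.35 + 1000)·(-14.9/1000 + 1) − 1000 = -68.44 per mil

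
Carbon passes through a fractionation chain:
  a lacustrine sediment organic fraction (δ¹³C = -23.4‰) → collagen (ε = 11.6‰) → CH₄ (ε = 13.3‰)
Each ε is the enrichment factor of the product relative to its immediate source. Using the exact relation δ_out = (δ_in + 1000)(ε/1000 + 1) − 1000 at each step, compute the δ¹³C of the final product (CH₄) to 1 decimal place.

1.1‰

step 1: δ = (-23.40 + 1000)·(11.6/1000 + 1) − 1000 = -12.07‰
step 2: δ = (-12.07 + 1000)·(13.3/1000 + 1) − 1000 = 1.07‰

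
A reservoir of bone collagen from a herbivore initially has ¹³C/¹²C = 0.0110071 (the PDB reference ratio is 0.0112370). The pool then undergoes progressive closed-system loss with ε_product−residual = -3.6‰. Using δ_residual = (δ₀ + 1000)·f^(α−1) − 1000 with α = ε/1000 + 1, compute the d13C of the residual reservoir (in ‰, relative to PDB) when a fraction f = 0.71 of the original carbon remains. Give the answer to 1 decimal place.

-19.3‰

δ₀ = (0.0110071/0.0112370 − 1)×1000 = (0.979541 − 1)×1000 = -20.459‰
α − 1 = ε/1000 = -0.0036
f^(α−1) = 0.71^(-0.0036) = 1.001234
δ_res = (-20.459 + 1000) × 1.001234 − 1000 = 980.749 − 1000 = -19.25‰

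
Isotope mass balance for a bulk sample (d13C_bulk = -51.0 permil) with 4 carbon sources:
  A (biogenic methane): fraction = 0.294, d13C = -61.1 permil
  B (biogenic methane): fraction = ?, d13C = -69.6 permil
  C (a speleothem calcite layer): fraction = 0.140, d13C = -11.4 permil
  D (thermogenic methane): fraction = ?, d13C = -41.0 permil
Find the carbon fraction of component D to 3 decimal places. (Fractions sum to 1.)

Let f_D and f_B be the unknown fractions; fractions sum to 1 so f_D + f_B = 0.566.
Mass balance: Σ fᵢ·δᵢ = δ_bulk ⇒ f_D·(-41.0) + f_B·(-69.6) = -51.0 − (-19.559) = -31.441
Substitute f_B = 0.566 − f_D:
f_D·(-41.0 − -69.6) = -31.441 − 0.566×(-69.6) = 7.953
f_D = 7.953 / 28.6 = 0.2781

0.278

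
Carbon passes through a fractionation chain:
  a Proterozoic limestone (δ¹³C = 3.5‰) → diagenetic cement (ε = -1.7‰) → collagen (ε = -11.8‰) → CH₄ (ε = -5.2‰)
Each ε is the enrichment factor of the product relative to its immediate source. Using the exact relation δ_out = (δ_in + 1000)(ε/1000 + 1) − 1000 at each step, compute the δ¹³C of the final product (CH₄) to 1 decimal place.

-15.2‰

step 1: δ = (3.50 + 1000)·(-1.7/1000 + 1) − 1000 = 1.79‰
step 2: δ = (1.79 + 1000)·(-11.8/1000 + 1) − 1000 = -10.03‰
step 3: δ = (-10.03 + 1000)·(-5.2/1000 + 1) − 1000 = -15.17‰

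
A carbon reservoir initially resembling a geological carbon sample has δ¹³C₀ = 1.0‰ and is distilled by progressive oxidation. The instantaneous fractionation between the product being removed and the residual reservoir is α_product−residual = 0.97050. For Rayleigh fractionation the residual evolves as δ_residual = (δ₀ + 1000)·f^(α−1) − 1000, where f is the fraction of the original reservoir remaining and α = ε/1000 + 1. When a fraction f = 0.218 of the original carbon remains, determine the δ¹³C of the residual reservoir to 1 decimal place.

Rayleigh residual: δ_res = (δ₀ + 1000)·f^(α−1) − 1000
α − 1 = -0.02950
f^(α−1) = 0.218^(-0.02950) = 1.045961
δ_res = (1.0 + 1000) × 1.045961 − 1000 = 1047.007 − 1000 = 47.01‰

47.0‰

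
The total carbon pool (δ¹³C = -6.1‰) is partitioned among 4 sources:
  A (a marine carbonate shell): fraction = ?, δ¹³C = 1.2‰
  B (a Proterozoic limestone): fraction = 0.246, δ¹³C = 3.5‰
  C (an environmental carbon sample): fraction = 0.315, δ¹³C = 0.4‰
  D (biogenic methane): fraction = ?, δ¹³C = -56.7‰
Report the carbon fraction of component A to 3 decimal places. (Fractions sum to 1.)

Let f_A and f_D be the unknown fractions; fractions sum to 1 so f_A + f_D = 0.439.
Mass balance: Σ fᵢ·δᵢ = δ_bulk ⇒ f_A·(1.2) + f_D·(-56.7) = -6.1 − (0.987) = -7.087
Substitute f_D = 0.439 − f_A:
f_A·(1.2 − -56.7) = -7.087 − 0.439×(-56.7) = 17.804
f_A = 17.804 / 57.9 = 0.3075

0.308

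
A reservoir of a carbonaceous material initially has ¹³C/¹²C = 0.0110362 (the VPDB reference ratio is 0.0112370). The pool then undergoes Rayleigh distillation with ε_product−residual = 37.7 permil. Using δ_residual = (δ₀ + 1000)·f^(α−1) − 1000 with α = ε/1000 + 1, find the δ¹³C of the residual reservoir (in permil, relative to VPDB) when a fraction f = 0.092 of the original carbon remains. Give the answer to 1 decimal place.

-102.4 permil

δ₀ = (0.0110362/0.0112370 − 1)×1000 = (0.982130 − 1)×1000 = -17.870 permil
α − 1 = ε/1000 = 0.0377
f^(α−1) = 0.092^(0.0377) = 0.913976
δ_res = (-17.870 + 1000) × 0.913976 − 1000 = 897.644 − 1000 = -102.36 permil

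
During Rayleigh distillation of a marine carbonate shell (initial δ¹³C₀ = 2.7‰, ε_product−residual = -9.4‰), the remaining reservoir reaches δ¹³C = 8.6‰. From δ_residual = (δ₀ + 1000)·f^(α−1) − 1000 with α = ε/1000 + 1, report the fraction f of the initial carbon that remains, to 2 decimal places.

α − 1 = ε/1000 = -0.0094
(δ_res + 1000)/(δ₀ + 1000) = (8.6 + 1000)/(2.7 + 1000) = 1008.6/1002.7 = 1.005884
f = 1.005884^(1/-0.0094) = exp(ln(1.005884)/-0.0094) = exp(0.00587/-0.0094)
f = exp(-0.6241) = 0.5357

0.54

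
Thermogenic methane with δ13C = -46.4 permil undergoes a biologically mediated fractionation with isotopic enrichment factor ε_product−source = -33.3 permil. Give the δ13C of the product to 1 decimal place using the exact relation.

To first order, δ_product ≈ δ_source + ε = -79.7 permil.
Exactly, δ_product = (δ_source + 1000)·(ε/1000 + 1) − 1000.
δ_product = (-46.4 + 1000) × (-33.3/1000 + 1) − 1000
δ_product = -78.15 permil

-78.2 permil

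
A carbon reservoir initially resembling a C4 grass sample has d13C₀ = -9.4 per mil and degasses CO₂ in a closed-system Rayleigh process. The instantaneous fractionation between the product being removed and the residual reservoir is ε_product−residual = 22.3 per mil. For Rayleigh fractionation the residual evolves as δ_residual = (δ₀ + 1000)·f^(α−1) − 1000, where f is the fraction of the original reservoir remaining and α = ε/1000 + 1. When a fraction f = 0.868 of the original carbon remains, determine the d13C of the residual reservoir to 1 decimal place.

-12.5 per mil

Rayleigh residual: δ_res = (δ₀ + 1000)·f^(α−1) − 1000
α = ε/1000 + 1 = 1.02230, so α − 1 = 0.02230
f^(α−1) = 0.868^(0.02230) = 0.996848
δ_res = (-9.4 + 1000) × 0.996848 − 1000 = 987.478 − 1000 = -12.52 per mil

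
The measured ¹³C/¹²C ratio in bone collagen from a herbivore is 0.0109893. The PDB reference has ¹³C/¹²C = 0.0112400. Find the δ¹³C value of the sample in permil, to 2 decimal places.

δ¹³C = (R_sample / R_standard − 1) × 1000
R_sample / R_standard = 0.0109893 / 0.0112400 = 0.977696
δ¹³C = (0.977696 − 1) × 1000 = -22.304 permil

-22.30 permil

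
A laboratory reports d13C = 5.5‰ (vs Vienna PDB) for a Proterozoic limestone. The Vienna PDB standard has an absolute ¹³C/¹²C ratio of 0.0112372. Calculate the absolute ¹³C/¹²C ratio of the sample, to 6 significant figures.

R_sample = R_standard × (d13C/1000 + 1)
R_sample = 0.0112372 × (5.5/1000 + 1) = 0.0112372 × 1.005500
R_sample = 0.0112990

0.0112990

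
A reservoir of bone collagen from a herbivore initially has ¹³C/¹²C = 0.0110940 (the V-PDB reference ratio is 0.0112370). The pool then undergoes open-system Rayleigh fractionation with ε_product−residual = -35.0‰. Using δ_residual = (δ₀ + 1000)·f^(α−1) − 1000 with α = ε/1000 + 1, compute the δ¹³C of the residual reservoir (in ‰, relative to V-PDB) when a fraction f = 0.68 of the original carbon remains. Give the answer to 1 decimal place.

0.7‰

δ₀ = (0.0110940/0.0112370 − 1)×1000 = (0.987274 − 1)×1000 = -12.726‰
α − 1 = ε/1000 = -0.0350
f^(α−1) = 0.68^(-0.0350) = 1.013590
δ_res = (-12.726 + 1000) × 1.013590 − 1000 = 1000.691 − 1000 = 0.69‰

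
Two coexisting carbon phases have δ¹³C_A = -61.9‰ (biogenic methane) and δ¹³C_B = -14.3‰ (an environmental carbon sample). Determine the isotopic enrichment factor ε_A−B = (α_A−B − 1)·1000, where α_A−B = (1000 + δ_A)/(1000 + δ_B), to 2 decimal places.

-48.29‰

α_A−B = (1000 + -61.9) / (1000 + -14.3) = 938.1 / 985.7 = 0.951709
ε_A−B = (0.951709 − 1) × 1000 = -48.291‰
(The approximation ε ≈ δ_A − δ_B would give -47.6‰.)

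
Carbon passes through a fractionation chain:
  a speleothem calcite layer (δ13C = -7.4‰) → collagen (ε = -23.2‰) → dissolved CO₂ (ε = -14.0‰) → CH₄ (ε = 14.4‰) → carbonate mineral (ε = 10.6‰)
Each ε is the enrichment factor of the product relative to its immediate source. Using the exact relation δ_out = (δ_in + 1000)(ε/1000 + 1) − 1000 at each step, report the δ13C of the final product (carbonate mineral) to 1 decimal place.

-20.0‰

step 1: δ = (-7.40 + 1000)·(-23.2/1000 + 1) − 1000 = -30.43‰
step 2: δ = (-30.43 + 1000)·(-14.0/1000 + 1) − 1000 = -44.00‰
step 3: δ = (-44.00 + 1000)·(14.4/1000 + 1) − 1000 = -30.24‰
step 4: δ = (-30.24 + 1000)·(10.6/1000 + 1) − 1000 = -19.96‰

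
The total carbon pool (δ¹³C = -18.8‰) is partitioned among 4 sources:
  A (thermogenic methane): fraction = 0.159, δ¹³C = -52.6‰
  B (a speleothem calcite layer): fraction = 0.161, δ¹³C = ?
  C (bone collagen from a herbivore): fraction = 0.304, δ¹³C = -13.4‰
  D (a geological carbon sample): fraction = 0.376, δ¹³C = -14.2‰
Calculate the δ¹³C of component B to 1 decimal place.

-6.4‰

Isotope mass balance: δ_bulk = Σ fᵢ·δᵢ.
-18.8 = 0.159×(-52.6) + 0.161×δ_B + 0.304×(-13.4) + 0.376×(-14.2)
0.161·δ_B = -18.8 − (-17.776) = -1.024
δ_B = -1.024 / 0.161 = -6.36‰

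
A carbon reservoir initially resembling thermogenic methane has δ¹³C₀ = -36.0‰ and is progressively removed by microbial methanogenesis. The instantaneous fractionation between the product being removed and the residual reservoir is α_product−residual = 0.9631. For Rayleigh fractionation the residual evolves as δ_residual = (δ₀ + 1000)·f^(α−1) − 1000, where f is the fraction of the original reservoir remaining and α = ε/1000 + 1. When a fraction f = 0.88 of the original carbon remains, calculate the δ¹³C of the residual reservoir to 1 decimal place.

Rayleigh residual: δ_res = (δ₀ + 1000)·f^(α−1) − 1000
α − 1 = -0.03690
f^(α−1) = 0.88^(-0.03690) = 1.004728
δ_res = (-36.0 + 1000) × 1.004728 − 1000 = 968.558 − 1000 = -31.44‰

-31.4‰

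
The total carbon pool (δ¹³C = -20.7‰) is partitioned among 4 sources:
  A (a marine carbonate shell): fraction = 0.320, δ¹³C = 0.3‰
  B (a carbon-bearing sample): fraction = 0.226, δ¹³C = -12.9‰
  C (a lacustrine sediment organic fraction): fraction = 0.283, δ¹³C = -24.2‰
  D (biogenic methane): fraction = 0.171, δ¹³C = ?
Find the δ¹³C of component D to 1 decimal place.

Isotope mass balance: δ_bulk = Σ fᵢ·δᵢ.
-20.7 = 0.320×(0.3) + 0.226×(-12.9) + 0.283×(-24.2) + 0.171×δ_D
0.171·δ_D = -20.7 − (-9.668) = -11.032
δ_D = -11.032 / 0.171 = -64.51‰

-64.5‰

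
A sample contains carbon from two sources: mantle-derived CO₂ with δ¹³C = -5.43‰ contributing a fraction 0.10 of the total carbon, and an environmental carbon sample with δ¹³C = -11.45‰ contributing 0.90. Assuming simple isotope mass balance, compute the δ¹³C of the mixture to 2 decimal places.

δ_mix = f_A·δ_A + f_B·δ_B
δ_mix = 0.10 × (-5.43) + 0.90 × (-11.45)
δ_mix = -0.543 + -10.305 = -10.848‰

-10.85‰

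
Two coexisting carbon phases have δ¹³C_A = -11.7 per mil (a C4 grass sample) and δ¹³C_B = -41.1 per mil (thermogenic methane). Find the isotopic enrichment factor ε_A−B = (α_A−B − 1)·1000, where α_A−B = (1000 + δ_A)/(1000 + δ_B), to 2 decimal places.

α_A−B = (1000 + -11.7) / (1000 + -41.1) = 988.3 / 958.9 = 1.030660
ε_A−B = (1.030660 − 1) × 1000 = 30.660 per mil
(The approximation ε ≈ δ_A − δ_B would give 29.4 per mil.)

30.66 per mil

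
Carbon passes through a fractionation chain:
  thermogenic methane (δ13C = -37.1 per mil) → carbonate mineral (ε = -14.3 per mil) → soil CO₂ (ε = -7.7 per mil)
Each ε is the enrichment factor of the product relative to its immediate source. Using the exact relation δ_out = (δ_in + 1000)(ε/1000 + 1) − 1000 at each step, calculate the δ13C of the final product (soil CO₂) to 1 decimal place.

-58.2 per mil

step 1: δ = (-37.10 + 1000)·(-14.3/1000 + 1) − 1000 = -50.87 per mil
step 2: δ = (-50.87 + 1000)·(-7.7/1000 + 1) − 1000 = -58.18 per mil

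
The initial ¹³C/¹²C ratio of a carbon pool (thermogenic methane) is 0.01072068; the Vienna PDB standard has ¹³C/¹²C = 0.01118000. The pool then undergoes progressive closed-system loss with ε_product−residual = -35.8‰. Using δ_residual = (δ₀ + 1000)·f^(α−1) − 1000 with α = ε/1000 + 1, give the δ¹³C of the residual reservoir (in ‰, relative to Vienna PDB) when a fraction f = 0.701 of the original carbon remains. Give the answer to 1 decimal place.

δ₀ = (0.01072068/0.01118000 − 1)×1000 = (0.958916 − 1)×1000 = -41.084‰
α − 1 = ε/1000 = -0.0358
f^(α−1) = 0.701^(-0.0358) = 1.012799
δ_res = (-41.084 + 1000) × 1.012799 − 1000 = 971.189 − 1000 = -28.81‰

-28.8‰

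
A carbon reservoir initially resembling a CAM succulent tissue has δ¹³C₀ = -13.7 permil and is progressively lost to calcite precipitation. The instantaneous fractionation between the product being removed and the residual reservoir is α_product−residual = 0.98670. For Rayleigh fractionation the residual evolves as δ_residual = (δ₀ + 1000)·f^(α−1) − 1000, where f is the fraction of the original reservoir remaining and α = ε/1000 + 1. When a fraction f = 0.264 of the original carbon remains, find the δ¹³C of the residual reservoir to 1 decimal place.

3.9 permil

Rayleigh residual: δ_res = (δ₀ + 1000)·f^(α−1) − 1000
α − 1 = -0.01330
f^(α−1) = 0.264^(-0.01330) = 1.017871
δ_res = (-13.7 + 1000) × 1.017871 − 1000 = 1003.926 − 1000 = 3.93 permil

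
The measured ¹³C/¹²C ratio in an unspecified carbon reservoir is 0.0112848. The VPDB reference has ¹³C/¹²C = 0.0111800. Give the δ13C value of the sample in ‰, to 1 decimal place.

9.4‰

δ13C = (R_sample / R_standard − 1) × 1000
R_sample / R_standard = 0.0112848 / 0.0111800 = 1.009374
δ13C = (1.009374 − 1) × 1000 = 9.37‰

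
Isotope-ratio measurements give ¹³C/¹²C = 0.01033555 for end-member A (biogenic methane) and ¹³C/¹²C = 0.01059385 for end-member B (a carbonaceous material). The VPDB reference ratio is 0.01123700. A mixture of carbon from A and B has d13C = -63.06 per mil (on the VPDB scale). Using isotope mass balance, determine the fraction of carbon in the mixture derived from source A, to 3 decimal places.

δ_A = (0.01033555/0.01123700 − 1)×1000 = (0.919778 − 1)×1000 = -80.222 per mil
δ_B = (0.01059385/0.01123700 − 1)×1000 = (0.942765 − 1)×1000 = -57.235 per mil
f_A = (δ_mix − δ_B)/(δ_A − δ_B) = (-63.06 − (-57.235))/(-80.222 − (-57.235))
f_A = -5.825 / -22.987 = 0.2534

0.253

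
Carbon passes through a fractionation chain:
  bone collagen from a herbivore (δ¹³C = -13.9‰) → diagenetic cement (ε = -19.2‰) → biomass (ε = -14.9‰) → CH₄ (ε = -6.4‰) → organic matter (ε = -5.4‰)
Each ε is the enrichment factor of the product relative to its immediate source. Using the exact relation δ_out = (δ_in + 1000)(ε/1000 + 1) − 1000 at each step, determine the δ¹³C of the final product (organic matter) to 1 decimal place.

step 1: δ = (-13.90 + 1000)·(-19.2/1000 + 1) − 1000 = -32.83‰
step 2: δ = (-32.83 + 1000)·(-14.9/1000 + 1) − 1000 = -47.24‰
step 3: δ = (-47.24 + 1000)·(-6.4/1000 + 1) − 1000 = -53.34‰
step 4: δ = (-53.34 + 1000)·(-5.4/1000 + 1) − 1000 = -58.45‰

-58.5‰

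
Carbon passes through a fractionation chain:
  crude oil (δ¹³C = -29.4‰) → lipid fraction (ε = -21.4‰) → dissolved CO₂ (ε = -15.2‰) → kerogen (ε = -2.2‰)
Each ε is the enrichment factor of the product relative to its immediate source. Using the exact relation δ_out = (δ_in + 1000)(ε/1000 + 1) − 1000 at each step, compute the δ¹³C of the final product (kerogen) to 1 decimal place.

step 1: δ = (-29.40 + 1000)·(-21.4/1000 + 1) − 1000 = -50.17‰
step 2: δ = (-50.17 + 1000)·(-15.2/1000 + 1) − 1000 = -64.61‰
step 3: δ = (-64.61 + 1000)·(-2.2/1000 + 1) − 1000 = -66.67‰

-66.7‰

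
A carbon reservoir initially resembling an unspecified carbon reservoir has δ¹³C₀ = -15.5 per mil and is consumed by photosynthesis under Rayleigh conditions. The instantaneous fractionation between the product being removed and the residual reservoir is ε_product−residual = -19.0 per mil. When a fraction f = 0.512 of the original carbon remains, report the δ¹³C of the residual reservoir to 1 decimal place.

-2.9 per mil

Rayleigh residual: δ_res = (δ₀ + 1000)·f^(α−1) − 1000
α = ε/1000 + 1 = 0.98100, so α − 1 = -0.01900
f^(α−1) = 0.512^(-0.01900) = 1.012800
δ_res = (-15.5 + 1000) × 1.012800 − 1000 = 997.102 − 1000 = -2.90 per mil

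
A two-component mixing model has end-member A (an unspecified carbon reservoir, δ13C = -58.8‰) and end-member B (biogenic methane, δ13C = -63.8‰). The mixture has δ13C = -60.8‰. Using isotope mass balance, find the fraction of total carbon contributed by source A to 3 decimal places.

0.600

δ_mix = f_A·δ_A + (1 − f_A)·δ_B  ⇒  f_A = (δ_mix − δ_B)/(δ_A − δ_B)
f_A = (-60.8 − (-63.8)) / (-58.8 − (-63.8))
f_A = 3.0 / 5.0 = 0.6000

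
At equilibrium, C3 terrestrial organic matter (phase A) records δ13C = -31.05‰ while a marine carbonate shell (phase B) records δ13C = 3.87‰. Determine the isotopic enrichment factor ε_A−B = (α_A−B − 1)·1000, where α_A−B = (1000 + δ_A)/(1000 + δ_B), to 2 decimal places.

α_A−B = (1000 + -31.05) / (1000 + 3.87) = 968.95 / 1003.87 = 0.965215
ε_A−B = (0.965215 − 1) × 1000 = -34.785‰
(The approximation ε ≈ δ_A − δ_B would give -34.92‰.)

-34.79‰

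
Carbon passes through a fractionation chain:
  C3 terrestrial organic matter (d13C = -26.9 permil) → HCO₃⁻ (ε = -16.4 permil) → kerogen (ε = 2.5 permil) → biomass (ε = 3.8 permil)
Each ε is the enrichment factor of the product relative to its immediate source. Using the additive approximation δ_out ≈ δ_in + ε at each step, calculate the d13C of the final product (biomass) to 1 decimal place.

step 1: δ ≈ -26.9 + (-16.4) = -43.3 permil
step 2: δ ≈ -43.3 + (2.5) = -40.8 permil
step 3: δ ≈ -40.8 + (3.8) = -37.0 permil

-37.0 permil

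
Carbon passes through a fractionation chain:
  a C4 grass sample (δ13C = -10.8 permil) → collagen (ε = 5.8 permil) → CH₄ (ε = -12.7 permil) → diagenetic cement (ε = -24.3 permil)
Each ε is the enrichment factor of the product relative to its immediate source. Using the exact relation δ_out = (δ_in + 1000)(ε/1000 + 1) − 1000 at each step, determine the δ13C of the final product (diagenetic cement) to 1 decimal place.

step 1: δ = (-10.80 + 1000)·(5.8/1000 + 1) − 1000 = -5.06 permil
step 2: δ = (-5.06 + 1000)·(-12.7/1000 + 1) − 1000 = -17.70 permil
step 3: δ = (-17.70 + 1000)·(-24.3/1000 + 1) − 1000 = -41.57 permil

-41.6 permil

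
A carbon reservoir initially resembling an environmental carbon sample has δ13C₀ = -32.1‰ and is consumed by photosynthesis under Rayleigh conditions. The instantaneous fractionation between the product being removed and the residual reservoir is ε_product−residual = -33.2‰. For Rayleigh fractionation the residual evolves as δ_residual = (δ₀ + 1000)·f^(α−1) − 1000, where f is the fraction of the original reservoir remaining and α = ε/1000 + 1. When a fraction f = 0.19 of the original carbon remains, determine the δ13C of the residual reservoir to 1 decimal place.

Rayleigh residual: δ_res = (δ₀ + 1000)·f^(α−1) − 1000
α = ε/1000 + 1 = 0.96680, so α − 1 = -0.03320
f^(α−1) = 0.19^(-0.03320) = 1.056685
δ_res = (-32.1 + 1000) × 1.056685 − 1000 = 1022.765 − 1000 = 22.77‰

22.8‰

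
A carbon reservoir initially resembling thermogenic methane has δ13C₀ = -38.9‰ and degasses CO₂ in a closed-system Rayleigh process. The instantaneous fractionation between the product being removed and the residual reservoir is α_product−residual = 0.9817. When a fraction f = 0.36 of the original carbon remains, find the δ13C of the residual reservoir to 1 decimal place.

-20.8‰

Rayleigh residual: δ_res = (δ₀ + 1000)·f^(α−1) − 1000
α − 1 = -0.01830
f^(α−1) = 0.36^(-0.01830) = 1.018872
δ_res = (-38.9 + 1000) × 1.018872 − 1000 = 979.238 − 1000 = -20.76‰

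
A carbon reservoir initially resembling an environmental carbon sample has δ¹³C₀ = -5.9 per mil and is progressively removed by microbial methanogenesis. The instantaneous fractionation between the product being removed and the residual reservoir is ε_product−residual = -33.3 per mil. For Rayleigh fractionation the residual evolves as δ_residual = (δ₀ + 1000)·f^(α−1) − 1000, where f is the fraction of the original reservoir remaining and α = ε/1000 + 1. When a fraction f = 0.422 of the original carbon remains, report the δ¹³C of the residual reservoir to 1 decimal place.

Rayleigh residual: δ_res = (δ₀ + 1000)·f^(α−1) − 1000
α = ε/1000 + 1 = 0.96670, so α − 1 = -0.03330
f^(α−1) = 0.422^(-0.03330) = 1.029146
δ_res = (-5.9 + 1000) × 1.029146 − 1000 = 1023.074 − 1000 = 23.07 per mil

23.1 per mil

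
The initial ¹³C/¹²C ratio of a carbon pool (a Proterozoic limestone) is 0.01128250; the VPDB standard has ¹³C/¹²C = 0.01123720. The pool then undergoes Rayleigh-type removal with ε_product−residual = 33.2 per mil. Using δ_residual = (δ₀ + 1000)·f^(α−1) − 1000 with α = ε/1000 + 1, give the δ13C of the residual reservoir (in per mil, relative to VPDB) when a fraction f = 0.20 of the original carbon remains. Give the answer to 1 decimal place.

-48.2 per mil

δ₀ = (0.01128250/0.01123720 − 1)×1000 = (1.004031 − 1)×1000 = 4.031 per mil
α − 1 = ε/1000 = 0.0332
f^(α−1) = 0.20^(0.0332) = 0.947969
δ_res = (4.031 + 1000) × 0.947969 − 1000 = 951.791 − 1000 = -48.21 per mil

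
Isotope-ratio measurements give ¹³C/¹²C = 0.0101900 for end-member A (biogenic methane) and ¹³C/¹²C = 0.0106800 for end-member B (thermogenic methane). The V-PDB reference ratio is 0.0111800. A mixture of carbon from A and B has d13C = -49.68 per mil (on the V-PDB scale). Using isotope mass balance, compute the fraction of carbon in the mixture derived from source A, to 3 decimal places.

δ_A = (0.0101900/0.0111800 − 1)×1000 = (0.911449 − 1)×1000 = -88.551 per mil
δ_B = (0.0106800/0.0111800 − 1)×1000 = (0.955277 − 1)×1000 = -44.723 per mil
f_A = (δ_mix − δ_B)/(δ_A − δ_B) = (-49.68 − (-44.723))/(-88.551 − (-44.723))
f_A = -4.957 / -43.828 = 0.1131

0.113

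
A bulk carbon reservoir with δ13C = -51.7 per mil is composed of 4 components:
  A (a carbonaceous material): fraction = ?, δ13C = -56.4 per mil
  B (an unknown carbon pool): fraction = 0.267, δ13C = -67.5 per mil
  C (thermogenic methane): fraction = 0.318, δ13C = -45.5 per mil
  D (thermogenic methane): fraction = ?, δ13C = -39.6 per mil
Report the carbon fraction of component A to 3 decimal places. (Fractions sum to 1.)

Let f_A and f_D be the unknown fractions; fractions sum to 1 so f_A + f_D = 0.415.
Mass balance: Σ fᵢ·δᵢ = δ_bulk ⇒ f_A·(-56.4) + f_D·(-39.6) = -51.7 − (-32.492) = -19.209
Substitute f_D = 0.415 − f_A:
f_A·(-56.4 − -39.6) = -19.209 − 0.415×(-39.6) = -2.774
f_A = -2.774 / -16.8 = 0.1651

0.165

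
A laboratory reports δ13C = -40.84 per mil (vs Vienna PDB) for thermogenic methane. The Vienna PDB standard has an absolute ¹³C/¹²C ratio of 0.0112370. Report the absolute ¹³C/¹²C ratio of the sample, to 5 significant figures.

R_sample = R_standard × (δ13C/1000 + 1)
R_sample = 0.0112370 × (-40.84/1000 + 1) = 0.0112370 × 0.959160
R_sample = 0.0107781

0.010778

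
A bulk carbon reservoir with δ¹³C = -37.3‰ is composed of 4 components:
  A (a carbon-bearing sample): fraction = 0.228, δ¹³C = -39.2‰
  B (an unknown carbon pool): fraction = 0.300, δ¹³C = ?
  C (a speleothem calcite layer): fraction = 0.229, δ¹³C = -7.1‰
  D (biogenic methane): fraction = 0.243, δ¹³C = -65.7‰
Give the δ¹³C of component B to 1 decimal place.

-35.9‰

Isotope mass balance: δ_bulk = Σ fᵢ·δᵢ.
-37.3 = 0.228×(-39.2) + 0.300×δ_B + 0.229×(-7.1) + 0.243×(-65.7)
0.300·δ_B = -37.3 − (-26.529) = -10.771
δ_B = -10.771 / 0.300 = -35.90‰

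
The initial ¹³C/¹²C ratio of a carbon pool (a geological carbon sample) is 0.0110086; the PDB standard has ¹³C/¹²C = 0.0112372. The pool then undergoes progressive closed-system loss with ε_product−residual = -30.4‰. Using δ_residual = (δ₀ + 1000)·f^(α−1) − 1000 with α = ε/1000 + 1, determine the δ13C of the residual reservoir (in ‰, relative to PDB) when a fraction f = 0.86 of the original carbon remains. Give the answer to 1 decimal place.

-15.8‰

δ₀ = (0.0110086/0.0112372 − 1)×1000 = (0.979657 − 1)×1000 = -20.343‰
α − 1 = ε/1000 = -0.0304
f^(α−1) = 0.86^(-0.0304) = 1.004596
δ_res = (-20.343 + 1000) × 1.004596 − 1000 = 984.159 − 1000 = -15.84‰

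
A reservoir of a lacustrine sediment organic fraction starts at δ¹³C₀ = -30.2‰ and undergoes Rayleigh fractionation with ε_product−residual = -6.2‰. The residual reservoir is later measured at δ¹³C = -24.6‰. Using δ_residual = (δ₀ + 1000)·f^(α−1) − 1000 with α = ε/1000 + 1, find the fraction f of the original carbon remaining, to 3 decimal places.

0.395

α − 1 = ε/1000 = -0.0062
(δ_res + 1000)/(δ₀ + 1000) = (-24.6 + 1000)/(-30.2 + 1000) = 975.4/969.8 = 1.005774
f = 1.005774^(1/-0.0062) = exp(ln(1.005774)/-0.0062) = exp(0.00576/-0.0062)
f = exp(-0.9287) = 0.3951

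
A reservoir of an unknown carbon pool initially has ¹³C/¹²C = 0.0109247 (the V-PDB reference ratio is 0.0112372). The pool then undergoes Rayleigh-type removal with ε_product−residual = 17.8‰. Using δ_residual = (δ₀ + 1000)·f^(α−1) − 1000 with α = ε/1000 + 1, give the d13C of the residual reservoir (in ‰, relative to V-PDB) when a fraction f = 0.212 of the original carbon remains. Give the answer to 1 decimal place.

δ₀ = (0.0109247/0.0112372 − 1)×1000 = (0.972191 − 1)×1000 = -27.809‰
α − 1 = ε/1000 = 0.0178
f^(α−1) = 0.212^(0.0178) = 0.972767
δ_res = (-27.809 + 1000) × 0.972767 − 1000 = 945.715 − 1000 = -54.29‰

-54.3‰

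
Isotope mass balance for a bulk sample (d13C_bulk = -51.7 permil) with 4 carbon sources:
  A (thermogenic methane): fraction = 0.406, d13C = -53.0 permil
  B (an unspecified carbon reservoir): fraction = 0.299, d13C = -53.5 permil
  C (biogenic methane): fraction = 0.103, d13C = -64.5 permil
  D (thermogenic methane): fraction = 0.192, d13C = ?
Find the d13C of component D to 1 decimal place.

-39.3 permil

Isotope mass balance: δ_bulk = Σ fᵢ·δᵢ.
-51.7 = 0.406×(-53.0) + 0.299×(-53.5) + 0.103×(-64.5) + 0.192×δ_D
0.192·δ_D = -51.7 − (-44.158) = -7.542
δ_D = -7.542 / 0.192 = -39.28 permil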